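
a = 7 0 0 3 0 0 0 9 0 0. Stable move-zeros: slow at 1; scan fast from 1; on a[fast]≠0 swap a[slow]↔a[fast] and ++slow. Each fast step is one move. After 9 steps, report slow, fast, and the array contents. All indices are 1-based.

(s=1,f=1) a[fast]=7≠0 swap→a[1]=7 → slow++,fast++
(s=2,f=2) a[fast]=0 → fast++
(s=2,f=3) a[fast]=0 → fast++
(s=2,f=4) a[fast]=3≠0 swap→a[2]=3 → slow++,fast++
(s=3,f=5) a[fast]=0 → fast++
(s=3,f=6) a[fast]=0 → fast++
(s=3,f=7) a[fast]=0 → fast++
(s=3,f=8) a[fast]=9≠0 swap→a[3]=9 → slow++,fast++
(s=4,f=9) a[fast]=0 → fast++

slow=4, fast=10, a=[7, 3, 9, 0, 0, 0, 0, 0, 0, 0]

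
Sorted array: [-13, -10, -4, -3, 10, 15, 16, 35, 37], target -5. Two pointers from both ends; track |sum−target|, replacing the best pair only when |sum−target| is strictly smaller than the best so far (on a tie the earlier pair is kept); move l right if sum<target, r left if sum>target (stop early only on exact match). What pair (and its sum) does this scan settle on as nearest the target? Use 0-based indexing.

pair (-13, 10) with sum -3 (|Δ|=2)

[0,8] -13+37=24 d=29 * → r--
[0,7] -13+35=22 d=27 * → r--
[0,6] -13+16=3 d=8 * → r--
[0,5] -13+15=2 d=7 * → r--
[0,4] -13+10=-3 d=2 * → r--
[0,3] -13+-3=-16 d=11 → l++
[1,3] -10+-3=-13 d=8 → l++
[2,3] -4+-3=-7 d=2 → l++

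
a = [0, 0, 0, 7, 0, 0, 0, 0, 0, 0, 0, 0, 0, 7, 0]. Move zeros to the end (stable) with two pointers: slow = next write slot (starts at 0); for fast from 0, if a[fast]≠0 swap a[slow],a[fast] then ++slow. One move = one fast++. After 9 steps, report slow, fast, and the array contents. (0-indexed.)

slow=1, fast=9, a=[7, 0, 0, 0, 0, 0, 0, 0, 0, 0, 0, 0, 0, 7, 0]

slow=0 fast=0: a[fast]=0, fast++
slow=0 fast=1: a[fast]=0, fast++
slow=0 fast=2: a[fast]=0, fast++
slow=0 fast=3: a[fast]=7≠0 swap→a[0]=7, slow++,fast++
slow=1 fast=4: a[fast]=0, fast++
slow=1 fast=5: a[fast]=0, fast++
slow=1 fast=6: a[fast]=0, fast++
slow=1 fast=7: a[fast]=0, fast++
slow=1 fast=8: a[fast]=0, fast++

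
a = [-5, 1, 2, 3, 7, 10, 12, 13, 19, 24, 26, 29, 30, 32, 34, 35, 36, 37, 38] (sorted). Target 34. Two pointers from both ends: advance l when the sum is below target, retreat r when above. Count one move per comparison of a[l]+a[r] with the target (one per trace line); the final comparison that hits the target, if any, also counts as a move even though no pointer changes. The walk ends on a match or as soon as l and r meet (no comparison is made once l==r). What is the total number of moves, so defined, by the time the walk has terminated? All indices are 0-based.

8 moves

l=0 r=18: -5+38=33 <34, l++
l=1 r=18: 1+38=39 >34, r--
l=1 r=17: 1+37=38 >34, r--
l=1 r=16: 1+36=37 >34, r--
l=1 r=15: 1+35=36 >34, r--
l=1 r=14: 1+34=35 >34, r--
l=1 r=13: 1+32=33 <34, l++
l=2 r=13: 2+32=34, found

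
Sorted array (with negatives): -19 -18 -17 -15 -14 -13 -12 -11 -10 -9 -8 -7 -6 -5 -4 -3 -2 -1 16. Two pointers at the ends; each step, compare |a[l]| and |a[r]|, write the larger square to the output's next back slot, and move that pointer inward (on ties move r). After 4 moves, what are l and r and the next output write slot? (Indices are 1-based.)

[1,19] |-19|>|16| out[19]=361 → l++
[2,19] |-18|>|16| out[18]=324 → l++
[3,19] |-17|>|16| out[17]=289 → l++
[4,19] |-15|<=|16| out[16]=256 → r--

l=4, r=18, next write slot=15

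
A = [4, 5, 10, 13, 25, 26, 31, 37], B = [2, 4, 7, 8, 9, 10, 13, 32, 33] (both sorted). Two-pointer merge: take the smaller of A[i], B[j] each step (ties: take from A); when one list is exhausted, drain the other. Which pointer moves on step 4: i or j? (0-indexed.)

i

[i=0,j=0] A[i]=4>B[j]=2 take 2 → j++
[i=0,j=1] A[i]=4<=B[j]=4 take 4 → i++
[i=1,j=1] A[i]=5>B[j]=4 take 4 → j++
[i=1,j=2] A[i]=5<=B[j]=7 take 5 → i++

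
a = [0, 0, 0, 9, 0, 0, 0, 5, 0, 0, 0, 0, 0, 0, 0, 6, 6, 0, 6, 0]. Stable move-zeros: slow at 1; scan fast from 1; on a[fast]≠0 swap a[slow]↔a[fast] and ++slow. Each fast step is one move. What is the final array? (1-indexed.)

[9, 5, 6, 6, 6, 0, 0, 0, 0, 0, 0, 0, 0, 0, 0, 0, 0, 0, 0, 0]

(s=1,f=1) a[fast]=0 → fast++
(s=1,f=2) a[fast]=0 → fast++
(s=1,f=3) a[fast]=0 → fast++
(s=1,f=4) a[fast]=9≠0 swap→a[1]=9 → slow++,fast++
(s=2,f=5) a[fast]=0 → fast++
(s=2,f=6) a[fast]=0 → fast++
(s=2,f=7) a[fast]=0 → fast++
(s=2,f=8) a[fast]=5≠0 swap→a[2]=5 → slow++,fast++
(s=3,f=9) a[fast]=0 → fast++
(s=3,f=10) a[fast]=0 → fast++
(s=3,f=11) a[fast]=0 → fast++
(s=3,f=12) a[fast]=0 → fast++
(s=3,f=13) a[fast]=0 → fast++
(s=3,f=14) a[fast]=0 → fast++
(s=3,f=15) a[fast]=0 → fast++
(s=3,f=16) a[fast]=6≠0 swap→a[3]=6 → slow++,fast++
(s=4,f=17) a[fast]=6≠0 swap→a[4]=6 → slow++,fast++
(s=5,f=18) a[fast]=0 → fast++
(s=5,f=19) a[fast]=6≠0 swap→a[5]=6 → slow++,fast++
(s=6,f=20) a[fast]=0 → fast++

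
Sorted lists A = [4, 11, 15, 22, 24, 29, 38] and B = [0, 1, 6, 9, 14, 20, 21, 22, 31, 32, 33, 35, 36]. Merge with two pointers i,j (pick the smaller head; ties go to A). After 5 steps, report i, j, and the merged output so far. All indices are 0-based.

i=1, j=4, merged so far=[0, 1, 4, 6, 9]

i=0 j=0: A[i]=4>B[j]=0 take 0, j++
i=0 j=1: A[i]=4>B[j]=1 take 1, j++
i=0 j=2: A[i]=4<=B[j]=6 take 4, i++
i=1 j=2: A[i]=11>B[j]=6 take 6, j++
i=1 j=3: A[i]=11>B[j]=9 take 9, j++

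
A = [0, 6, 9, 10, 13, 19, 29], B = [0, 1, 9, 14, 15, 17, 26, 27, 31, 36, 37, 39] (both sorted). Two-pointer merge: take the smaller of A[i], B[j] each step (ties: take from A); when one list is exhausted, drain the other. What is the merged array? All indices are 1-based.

i=1 j=1: A[i]=0<=B[j]=0 take 0, i++
i=2 j=1: A[i]=6>B[j]=0 take 0, j++
i=2 j=2: A[i]=6>B[j]=1 take 1, j++
i=2 j=3: A[i]=6<=B[j]=9 take 6, i++
i=3 j=3: A[i]=9<=B[j]=9 take 9, i++
i=4 j=3: A[i]=10>B[j]=9 take 9, j++
i=4 j=4: A[i]=10<=B[j]=14 take 10, i++
i=5 j=4: A[i]=13<=B[j]=14 take 13, i++
i=6 j=4: A[i]=19>B[j]=14 take 14, j++
i=6 j=5: A[i]=19>B[j]=15 take 15, j++
i=6 j=6: A[i]=19>B[j]=17 take 17, j++
i=6 j=7: A[i]=19<=B[j]=26 take 19, i++
i=7 j=7: A[i]=29>B[j]=26 take 26, j++
i=7 j=8: A[i]=29>B[j]=27 take 27, j++
i=7 j=9: A[i]=29<=B[j]=31 take 29, i++
i=8 j=9: A done, take B[j]=31, j++
i=8 j=10: A done, take B[j]=36, j++
i=8 j=11: A done, take B[j]=37, j++
i=8 j=12: A done, take B[j]=39, j++

[0, 0, 1, 6, 9, 9, 10, 13, 14, 15, 17, 19, 26, 27, 29, 31, 36, 37, 39]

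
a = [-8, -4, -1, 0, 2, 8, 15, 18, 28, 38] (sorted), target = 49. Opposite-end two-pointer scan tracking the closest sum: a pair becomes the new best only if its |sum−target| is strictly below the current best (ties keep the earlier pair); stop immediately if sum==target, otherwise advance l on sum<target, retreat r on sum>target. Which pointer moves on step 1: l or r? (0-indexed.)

l

l=0 r=9: -8+38=30 d=19 *, l++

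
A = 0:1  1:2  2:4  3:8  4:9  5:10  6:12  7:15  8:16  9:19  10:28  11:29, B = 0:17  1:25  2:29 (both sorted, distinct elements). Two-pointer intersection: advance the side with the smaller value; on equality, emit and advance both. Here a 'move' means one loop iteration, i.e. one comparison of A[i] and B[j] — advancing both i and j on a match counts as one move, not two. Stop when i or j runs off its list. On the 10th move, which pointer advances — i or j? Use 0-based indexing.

j

i=0 j=0: 1<17, i++
i=1 j=0: 2<17, i++
i=2 j=0: 4<17, i++
i=3 j=0: 8<17, i++
i=4 j=0: 9<17, i++
i=5 j=0: 10<17, i++
i=6 j=0: 12<17, i++
i=7 j=0: 15<17, i++
i=8 j=0: 16<17, i++
i=9 j=0: 19>17, j++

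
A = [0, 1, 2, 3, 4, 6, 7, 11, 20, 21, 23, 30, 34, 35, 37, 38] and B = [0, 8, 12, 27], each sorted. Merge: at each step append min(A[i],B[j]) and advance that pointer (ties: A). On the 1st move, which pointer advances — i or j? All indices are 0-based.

i=0 j=0: A[i]=0<=B[j]=0 take 0, i++

i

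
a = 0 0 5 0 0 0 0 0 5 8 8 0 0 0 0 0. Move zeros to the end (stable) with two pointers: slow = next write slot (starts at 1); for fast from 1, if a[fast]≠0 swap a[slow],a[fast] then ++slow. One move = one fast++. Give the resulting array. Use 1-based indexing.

(s=1,f=1) a[fast]=0 → fast++
(s=1,f=2) a[fast]=0 → fast++
(s=1,f=3) a[fast]=5≠0 swap→a[1]=5 → slow++,fast++
(s=2,f=4) a[fast]=0 → fast++
(s=2,f=5) a[fast]=0 → fast++
(s=2,f=6) a[fast]=0 → fast++
(s=2,f=7) a[fast]=0 → fast++
(s=2,f=8) a[fast]=0 → fast++
(s=2,f=9) a[fast]=5≠0 swap→a[2]=5 → slow++,fast++
(s=3,f=10) a[fast]=8≠0 swap→a[3]=8 → slow++,fast++
(s=4,f=11) a[fast]=8≠0 swap→a[4]=8 → slow++,fast++
(s=5,f=12) a[fast]=0 → fast++
(s=5,f=13) a[fast]=0 → fast++
(s=5,f=14) a[fast]=0 → fast++
(s=5,f=15) a[fast]=0 → fast++
(s=5,f=16) a[fast]=0 → fast++

[5, 5, 8, 8, 0, 0, 0, 0, 0, 0, 0, 0, 0, 0, 0, 0]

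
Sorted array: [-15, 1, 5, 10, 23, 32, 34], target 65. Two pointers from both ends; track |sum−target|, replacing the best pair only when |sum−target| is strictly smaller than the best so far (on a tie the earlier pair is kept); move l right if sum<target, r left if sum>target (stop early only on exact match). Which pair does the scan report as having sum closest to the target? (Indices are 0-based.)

pair (32, 34) with sum 66 (|Δ|=1)

[0,6] -15+34=19 d=46 * → l++
[1,6] 1+34=35 d=30 * → l++
[2,6] 5+34=39 d=26 * → l++
[3,6] 10+34=44 d=21 * → l++
[4,6] 23+34=57 d=8 * → l++
[5,6] 32+34=66 d=1 * → r--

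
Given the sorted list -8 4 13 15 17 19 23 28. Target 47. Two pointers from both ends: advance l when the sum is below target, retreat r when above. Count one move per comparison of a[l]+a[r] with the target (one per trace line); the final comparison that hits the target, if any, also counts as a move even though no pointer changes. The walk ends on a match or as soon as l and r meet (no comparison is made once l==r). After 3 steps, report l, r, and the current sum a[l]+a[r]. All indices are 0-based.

l=3, r=7, sum=43

l=0 r=7: -8+28=20 <47, l++
l=1 r=7: 4+28=32 <47, l++
l=2 r=7: 13+28=41 <47, l++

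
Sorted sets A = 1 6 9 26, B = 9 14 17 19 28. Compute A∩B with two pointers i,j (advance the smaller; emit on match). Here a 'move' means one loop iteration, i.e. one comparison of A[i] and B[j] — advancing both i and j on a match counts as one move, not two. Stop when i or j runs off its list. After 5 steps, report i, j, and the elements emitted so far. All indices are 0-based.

i=0 j=0: 1<9, i++
i=1 j=0: 6<9, i++
i=2 j=0: 9==9 emit, i++,j++
i=3 j=1: 26>14, j++
i=3 j=2: 26>17, j++

i=3, j=3, emitted=[9]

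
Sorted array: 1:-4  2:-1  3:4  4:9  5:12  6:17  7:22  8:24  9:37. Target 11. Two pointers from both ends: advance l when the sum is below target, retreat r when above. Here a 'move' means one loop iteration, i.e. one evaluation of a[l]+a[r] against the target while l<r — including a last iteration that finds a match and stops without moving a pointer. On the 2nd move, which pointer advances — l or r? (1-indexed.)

l=1 r=9: -4+37=33 >11, r--
l=1 r=8: -4+24=20 >11, r--

r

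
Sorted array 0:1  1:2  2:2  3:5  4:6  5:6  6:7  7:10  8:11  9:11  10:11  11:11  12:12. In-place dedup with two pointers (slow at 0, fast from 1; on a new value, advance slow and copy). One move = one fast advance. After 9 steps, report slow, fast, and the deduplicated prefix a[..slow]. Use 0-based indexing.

slow=0 fast=1: a[fast]=2≠a[slow]=1 write a[1]=2, slow++,fast++
slow=1 fast=2: a[fast]=2=a[slow] dup, fast++
slow=1 fast=3: a[fast]=5≠a[slow]=2 write a[2]=5, slow++,fast++
slow=2 fast=4: a[fast]=6≠a[slow]=5 write a[3]=6, slow++,fast++
slow=3 fast=5: a[fast]=6=a[slow] dup, fast++
slow=3 fast=6: a[fast]=7≠a[slow]=6 write a[4]=7, slow++,fast++
slow=4 fast=7: a[fast]=10≠a[slow]=7 write a[5]=10, slow++,fast++
slow=5 fast=8: a[fast]=11≠a[slow]=10 write a[6]=11, slow++,fast++
slow=6 fast=9: a[fast]=11=a[slow] dup, fast++

slow=6, fast=10, prefix=[1, 2, 5, 6, 7, 10, 11]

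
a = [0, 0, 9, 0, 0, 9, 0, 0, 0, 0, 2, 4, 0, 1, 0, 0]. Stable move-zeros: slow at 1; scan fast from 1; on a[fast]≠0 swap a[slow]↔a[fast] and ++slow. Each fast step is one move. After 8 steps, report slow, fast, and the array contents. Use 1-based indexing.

slow=1 fast=1: a[fast]=0, fast++
slow=1 fast=2: a[fast]=0, fast++
slow=1 fast=3: a[fast]=9≠0 swap→a[1]=9, slow++,fast++
slow=2 fast=4: a[fast]=0, fast++
slow=2 fast=5: a[fast]=0, fast++
slow=2 fast=6: a[fast]=9≠0 swap→a[2]=9, slow++,fast++
slow=3 fast=7: a[fast]=0, fast++
slow=3 fast=8: a[fast]=0, fast++

slow=3, fast=9, a=[9, 9, 0, 0, 0, 0, 0, 0, 0, 0, 2, 4, 0, 1, 0, 0]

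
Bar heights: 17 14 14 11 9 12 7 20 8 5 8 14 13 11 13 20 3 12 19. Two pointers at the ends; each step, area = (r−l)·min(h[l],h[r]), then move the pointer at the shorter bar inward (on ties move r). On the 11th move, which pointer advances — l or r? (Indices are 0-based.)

r

[0,18] min(17,19)*18=306 best=306 * → l++
[1,18] min(14,19)*17=238 best=306 → l++
[2,18] min(14,19)*16=224 best=306 → l++
[3,18] min(11,19)*15=165 best=306 → l++
[4,18] min(9,19)*14=126 best=306 → l++
[5,18] min(12,19)*13=156 best=306 → l++
[6,18] min(7,19)*12=84 best=306 → l++
[7,18] min(20,19)*11=209 best=306 → r--
[7,17] min(20,12)*10=120 best=306 → r--
[7,16] min(20,3)*9=27 best=306 → r--
[7,15] min(20,20)*8=160 best=306 → r--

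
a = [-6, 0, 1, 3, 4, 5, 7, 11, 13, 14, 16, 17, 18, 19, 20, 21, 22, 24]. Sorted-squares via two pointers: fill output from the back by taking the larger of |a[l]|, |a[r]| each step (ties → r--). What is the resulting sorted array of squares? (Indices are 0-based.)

[0, 1, 9, 16, 25, 36, 49, 121, 169, 196, 256, 289, 324, 361, 400, 441, 484, 576]

l=0 r=17: |-6|<=|24| out[17]=576, r--
l=0 r=16: |-6|<=|22| out[16]=484, r--
l=0 r=15: |-6|<=|21| out[15]=441, r--
l=0 r=14: |-6|<=|20| out[14]=400, r--
l=0 r=13: |-6|<=|19| out[13]=361, r--
l=0 r=12: |-6|<=|18| out[12]=324, r--
l=0 r=11: |-6|<=|17| out[11]=289, r--
l=0 r=10: |-6|<=|16| out[10]=256, r--
l=0 r=9: |-6|<=|14| out[9]=196, r--
l=0 r=8: |-6|<=|13| out[8]=169, r--
l=0 r=7: |-6|<=|11| out[7]=121, r--
l=0 r=6: |-6|<=|7| out[6]=49, r--
l=0 r=5: |-6|>|5| out[5]=36, l++
l=1 r=5: |0|<=|5| out[4]=25, r--
l=1 r=4: |0|<=|4| out[3]=16, r--
l=1 r=3: |0|<=|3| out[2]=9, r--
l=1 r=2: |0|<=|1| out[1]=1, r--
l=1 r=1: |0|<=|0| out[0]=0, r--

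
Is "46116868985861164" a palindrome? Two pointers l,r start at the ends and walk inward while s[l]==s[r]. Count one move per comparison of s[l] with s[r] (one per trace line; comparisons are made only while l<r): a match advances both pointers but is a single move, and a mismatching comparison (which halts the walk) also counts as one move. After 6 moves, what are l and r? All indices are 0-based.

l=0 r=16: '4'=='4', l++,r--
l=1 r=15: '6'=='6', l++,r--
l=2 r=14: '1'=='1', l++,r--
l=3 r=13: '1'=='1', l++,r--
l=4 r=12: '6'=='6', l++,r--
l=5 r=11: '8'=='8', l++,r--

l=6, r=10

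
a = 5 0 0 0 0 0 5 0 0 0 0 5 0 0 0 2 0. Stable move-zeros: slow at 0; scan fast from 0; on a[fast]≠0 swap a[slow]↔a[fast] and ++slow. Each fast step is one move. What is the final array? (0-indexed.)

slow=0 fast=0: a[fast]=5≠0 swap→a[0]=5, slow++,fast++
slow=1 fast=1: a[fast]=0, fast++
slow=1 fast=2: a[fast]=0, fast++
slow=1 fast=3: a[fast]=0, fast++
slow=1 fast=4: a[fast]=0, fast++
slow=1 fast=5: a[fast]=0, fast++
slow=1 fast=6: a[fast]=5≠0 swap→a[1]=5, slow++,fast++
slow=2 fast=7: a[fast]=0, fast++
slow=2 fast=8: a[fast]=0, fast++
slow=2 fast=9: a[fast]=0, fast++
slow=2 fast=10: a[fast]=0, fast++
slow=2 fast=11: a[fast]=5≠0 swap→a[2]=5, slow++,fast++
slow=3 fast=12: a[fast]=0, fast++
slow=3 fast=13: a[fast]=0, fast++
slow=3 fast=14: a[fast]=0, fast++
slow=3 fast=15: a[fast]=2≠0 swap→a[3]=2, slow++,fast++
slow=4 fast=16: a[fast]=0, fast++

[5, 5, 5, 2, 0, 0, 0, 0, 0, 0, 0, 0, 0, 0, 0, 0, 0]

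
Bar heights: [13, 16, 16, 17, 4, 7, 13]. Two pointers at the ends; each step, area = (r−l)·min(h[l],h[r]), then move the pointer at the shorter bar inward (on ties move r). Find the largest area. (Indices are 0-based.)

max area = 78

l=0 r=6: min(13,13)*6=78 best=78 *, r--
l=0 r=5: min(13,7)*5=35 best=78, r--
l=0 r=4: min(13,4)*4=16 best=78, r--
l=0 r=3: min(13,17)*3=39 best=78, l++
l=1 r=3: min(16,17)*2=32 best=78, l++
l=2 r=3: min(16,17)*1=16 best=78, l++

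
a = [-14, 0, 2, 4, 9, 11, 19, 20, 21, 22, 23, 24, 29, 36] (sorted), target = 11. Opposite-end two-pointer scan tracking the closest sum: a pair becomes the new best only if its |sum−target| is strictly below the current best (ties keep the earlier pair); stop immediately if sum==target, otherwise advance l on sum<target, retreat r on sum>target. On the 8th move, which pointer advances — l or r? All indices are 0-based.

r

[0,13] -14+36=22 d=11 * → r--
[0,12] -14+29=15 d=4 * → r--
[0,11] -14+24=10 d=1 * → l++
[1,11] 0+24=24 d=13 → r--
[1,10] 0+23=23 d=12 → r--
[1,9] 0+22=22 d=11 → r--
[1,8] 0+21=21 d=10 → r--
[1,7] 0+20=20 d=9 → r--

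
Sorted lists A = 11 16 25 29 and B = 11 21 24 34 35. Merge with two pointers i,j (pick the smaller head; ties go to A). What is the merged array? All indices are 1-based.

[i=1,j=1] A[i]=11<=B[j]=11 take 11 → i++
[i=2,j=1] A[i]=16>B[j]=11 take 11 → j++
[i=2,j=2] A[i]=16<=B[j]=21 take 16 → i++
[i=3,j=2] A[i]=25>B[j]=21 take 21 → j++
[i=3,j=3] A[i]=25>B[j]=24 take 24 → j++
[i=3,j=4] A[i]=25<=B[j]=34 take 25 → i++
[i=4,j=4] A[i]=29<=B[j]=34 take 29 → i++
[i=5,j=4] A done, take B[j]=34 → j++
[i=5,j=5] A done, take B[j]=35 → j++

[11, 11, 16, 21, 24, 25, 29, 34, 35]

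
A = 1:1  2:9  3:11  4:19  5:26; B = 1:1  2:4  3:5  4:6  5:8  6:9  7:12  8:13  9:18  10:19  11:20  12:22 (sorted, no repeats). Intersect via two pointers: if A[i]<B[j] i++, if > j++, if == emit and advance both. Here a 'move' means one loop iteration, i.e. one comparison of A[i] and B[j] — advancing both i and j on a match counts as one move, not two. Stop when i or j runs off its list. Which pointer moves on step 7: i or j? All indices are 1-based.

i

[i=1,j=1] 1==1 emit → i++,j++
[i=2,j=2] 9>4 → j++
[i=2,j=3] 9>5 → j++
[i=2,j=4] 9>6 → j++
[i=2,j=5] 9>8 → j++
[i=2,j=6] 9==9 emit → i++,j++
[i=3,j=7] 11<12 → i++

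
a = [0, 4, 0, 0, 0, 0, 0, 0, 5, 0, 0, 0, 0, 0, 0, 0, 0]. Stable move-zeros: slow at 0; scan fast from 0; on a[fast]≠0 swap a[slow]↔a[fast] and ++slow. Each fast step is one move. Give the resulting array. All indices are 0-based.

[4, 5, 0, 0, 0, 0, 0, 0, 0, 0, 0, 0, 0, 0, 0, 0, 0]

slow=0 fast=0: a[fast]=0, fast++
slow=0 fast=1: a[fast]=4≠0 swap→a[0]=4, slow++,fast++
slow=1 fast=2: a[fast]=0, fast++
slow=1 fast=3: a[fast]=0, fast++
slow=1 fast=4: a[fast]=0, fast++
slow=1 fast=5: a[fast]=0, fast++
slow=1 fast=6: a[fast]=0, fast++
slow=1 fast=7: a[fast]=0, fast++
slow=1 fast=8: a[fast]=5≠0 swap→a[1]=5, slow++,fast++
slow=2 fast=9: a[fast]=0, fast++
slow=2 fast=10: a[fast]=0, fast++
slow=2 fast=11: a[fast]=0, fast++
slow=2 fast=12: a[fast]=0, fast++
slow=2 fast=13: a[fast]=0, fast++
slow=2 fast=14: a[fast]=0, fast++
slow=2 fast=15: a[fast]=0, fast++
slow=2 fast=16: a[fast]=0, fast++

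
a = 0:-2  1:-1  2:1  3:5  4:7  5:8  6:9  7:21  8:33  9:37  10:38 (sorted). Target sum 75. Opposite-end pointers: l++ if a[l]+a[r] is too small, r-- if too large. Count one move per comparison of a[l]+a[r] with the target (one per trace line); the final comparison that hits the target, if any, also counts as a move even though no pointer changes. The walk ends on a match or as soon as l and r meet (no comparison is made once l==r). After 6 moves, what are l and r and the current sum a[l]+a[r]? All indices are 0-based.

l=6, r=10, sum=47

l=0 r=10: -2+38=36 <75, l++
l=1 r=10: -1+38=37 <75, l++
l=2 r=10: 1+38=39 <75, l++
l=3 r=10: 5+38=43 <75, l++
l=4 r=10: 7+38=45 <75, l++
l=5 r=10: 8+38=46 <75, l++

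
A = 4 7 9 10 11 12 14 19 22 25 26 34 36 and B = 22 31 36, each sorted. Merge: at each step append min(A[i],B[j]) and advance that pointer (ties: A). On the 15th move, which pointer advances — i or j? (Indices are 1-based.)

i

i=1 j=1: A[i]=4<=B[j]=22 take 4, i++
i=2 j=1: A[i]=7<=B[j]=22 take 7, i++
i=3 j=1: A[i]=9<=B[j]=22 take 9, i++
i=4 j=1: A[i]=10<=B[j]=22 take 10, i++
i=5 j=1: A[i]=11<=B[j]=22 take 11, i++
i=6 j=1: A[i]=12<=B[j]=22 take 12, i++
i=7 j=1: A[i]=14<=B[j]=22 take 14, i++
i=8 j=1: A[i]=19<=B[j]=22 take 19, i++
i=9 j=1: A[i]=22<=B[j]=22 take 22, i++
i=10 j=1: A[i]=25>B[j]=22 take 22, j++
i=10 j=2: A[i]=25<=B[j]=31 take 25, i++
i=11 j=2: A[i]=26<=B[j]=31 take 26, i++
i=12 j=2: A[i]=34>B[j]=31 take 31, j++
i=12 j=3: A[i]=34<=B[j]=36 take 34, i++
i=13 j=3: A[i]=36<=B[j]=36 take 36, i++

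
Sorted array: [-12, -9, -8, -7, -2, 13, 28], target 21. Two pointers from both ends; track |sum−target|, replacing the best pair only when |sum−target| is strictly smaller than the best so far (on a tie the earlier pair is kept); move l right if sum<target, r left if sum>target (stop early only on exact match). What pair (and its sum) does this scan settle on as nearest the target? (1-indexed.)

[1,7] -12+28=16 d=5 * → l++
[2,7] -9+28=19 d=2 * → l++
[3,7] -8+28=20 d=1 * → l++
[4,7] -7+28=21 d=0 * → stop

pair (-7, 28) with sum 21 (|Δ|=0)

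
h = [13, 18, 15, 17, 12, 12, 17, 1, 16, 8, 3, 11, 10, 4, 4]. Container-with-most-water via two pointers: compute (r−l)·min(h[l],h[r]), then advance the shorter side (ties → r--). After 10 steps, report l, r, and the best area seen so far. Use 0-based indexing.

[0,14] min(13,4)*14=56 best=56 * → r--
[0,13] min(13,4)*13=52 best=56 → r--
[0,12] min(13,10)*12=120 best=120 * → r--
[0,11] min(13,11)*11=121 best=121 * → r--
[0,10] min(13,3)*10=30 best=121 → r--
[0,9] min(13,8)*9=72 best=121 → r--
[0,8] min(13,16)*8=104 best=121 → l++
[1,8] min(18,16)*7=112 best=121 → r--
[1,7] min(18,1)*6=6 best=121 → r--
[1,6] min(18,17)*5=85 best=121 → r--

l=1, r=5, best area=121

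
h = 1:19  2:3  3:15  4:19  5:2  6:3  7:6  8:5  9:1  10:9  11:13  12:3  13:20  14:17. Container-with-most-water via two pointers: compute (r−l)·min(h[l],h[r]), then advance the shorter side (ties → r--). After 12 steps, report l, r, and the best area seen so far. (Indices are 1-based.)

l=1 r=14: min(19,17)*13=221 best=221 *, r--
l=1 r=13: min(19,20)*12=228 best=228 *, l++
l=2 r=13: min(3,20)*11=33 best=228, l++
l=3 r=13: min(15,20)*10=150 best=228, l++
l=4 r=13: min(19,20)*9=171 best=228, l++
l=5 r=13: min(2,20)*8=16 best=228, l++
l=6 r=13: min(3,20)*7=21 best=228, l++
l=7 r=13: min(6,20)*6=36 best=228, l++
l=8 r=13: min(5,20)*5=25 best=228, l++
l=9 r=13: min(1,20)*4=4 best=228, l++
l=10 r=13: min(9,20)*3=27 best=228, l++
l=11 r=13: min(13,20)*2=26 best=228, l++

l=12, r=13, best area=228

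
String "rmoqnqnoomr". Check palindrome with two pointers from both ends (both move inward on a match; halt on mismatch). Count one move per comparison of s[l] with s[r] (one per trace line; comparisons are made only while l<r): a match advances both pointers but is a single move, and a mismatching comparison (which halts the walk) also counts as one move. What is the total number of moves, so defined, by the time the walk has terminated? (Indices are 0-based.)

4 moves

[0,10] 'r'=='r' → l++,r--
[1,9] 'm'=='m' → l++,r--
[2,8] 'o'=='o' → l++,r--
[3,7] 'q'!='o' → stop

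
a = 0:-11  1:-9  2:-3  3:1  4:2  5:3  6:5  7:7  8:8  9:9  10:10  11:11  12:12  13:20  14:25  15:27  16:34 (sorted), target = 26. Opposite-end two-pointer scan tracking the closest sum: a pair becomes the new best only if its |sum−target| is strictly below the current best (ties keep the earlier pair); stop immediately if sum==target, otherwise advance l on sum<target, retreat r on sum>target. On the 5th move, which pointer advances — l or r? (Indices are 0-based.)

l=0 r=16: -11+34=23 d=3 *, l++
l=1 r=16: -9+34=25 d=1 *, l++
l=2 r=16: -3+34=31 d=5, r--
l=2 r=15: -3+27=24 d=2, l++
l=3 r=15: 1+27=28 d=2, r--

r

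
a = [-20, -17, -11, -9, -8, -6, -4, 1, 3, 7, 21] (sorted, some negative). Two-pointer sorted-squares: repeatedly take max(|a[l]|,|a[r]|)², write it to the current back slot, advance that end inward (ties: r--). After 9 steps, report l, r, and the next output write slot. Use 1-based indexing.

l=1 r=11: |-20|<=|21| out[11]=441, r--
l=1 r=10: |-20|>|7| out[10]=400, l++
l=2 r=10: |-17|>|7| out[9]=289, l++
l=3 r=10: |-11|>|7| out[8]=121, l++
l=4 r=10: |-9|>|7| out[7]=81, l++
l=5 r=10: |-8|>|7| out[6]=64, l++
l=6 r=10: |-6|<=|7| out[5]=49, r--
l=6 r=9: |-6|>|3| out[4]=36, l++
l=7 r=9: |-4|>|3| out[3]=16, l++

l=8, r=9, next write slot=2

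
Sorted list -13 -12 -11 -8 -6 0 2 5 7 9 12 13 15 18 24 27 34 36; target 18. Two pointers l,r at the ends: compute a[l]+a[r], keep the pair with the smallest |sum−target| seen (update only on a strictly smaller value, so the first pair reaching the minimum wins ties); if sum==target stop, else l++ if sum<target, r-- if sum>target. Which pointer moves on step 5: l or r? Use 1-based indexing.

l

[1,18] -13+36=23 d=5 * → r--
[1,17] -13+34=21 d=3 * → r--
[1,16] -13+27=14 d=4 → l++
[2,16] -12+27=15 d=3 → l++
[3,16] -11+27=16 d=2 * → l++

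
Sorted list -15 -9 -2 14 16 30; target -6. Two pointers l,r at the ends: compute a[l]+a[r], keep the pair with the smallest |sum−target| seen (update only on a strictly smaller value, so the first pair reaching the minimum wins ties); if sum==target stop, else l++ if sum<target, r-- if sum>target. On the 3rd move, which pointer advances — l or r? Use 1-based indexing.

l=1 r=6: -15+30=15 d=21 *, r--
l=1 r=5: -15+16=1 d=7 *, r--
l=1 r=4: -15+14=-1 d=5 *, r--

r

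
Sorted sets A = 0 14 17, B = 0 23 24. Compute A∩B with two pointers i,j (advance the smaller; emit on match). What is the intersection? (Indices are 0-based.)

i=0 j=0: 0==0 emit, i++,j++
i=1 j=1: 14<23, i++
i=2 j=1: 17<23, i++

intersection = [0]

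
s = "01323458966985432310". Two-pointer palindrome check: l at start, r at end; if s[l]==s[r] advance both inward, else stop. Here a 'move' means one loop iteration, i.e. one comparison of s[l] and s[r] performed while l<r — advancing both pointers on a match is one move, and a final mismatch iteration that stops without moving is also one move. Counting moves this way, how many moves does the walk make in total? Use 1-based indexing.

10 moves

[1,20] '0'=='0' → l++,r--
[2,19] '1'=='1' → l++,r--
[3,18] '3'=='3' → l++,r--
[4,17] '2'=='2' → l++,r--
[5,16] '3'=='3' → l++,r--
[6,15] '4'=='4' → l++,r--
[7,14] '5'=='5' → l++,r--
[8,13] '8'=='8' → l++,r--
[9,12] '9'=='9' → l++,r--
[10,11] '6'=='6' → l++,r--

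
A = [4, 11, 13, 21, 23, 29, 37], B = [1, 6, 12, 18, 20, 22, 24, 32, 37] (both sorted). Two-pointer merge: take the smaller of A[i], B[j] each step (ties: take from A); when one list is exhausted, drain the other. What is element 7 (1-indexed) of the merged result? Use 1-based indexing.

merged[7] = 18

i=1 j=1: A[i]=4>B[j]=1 take 1, j++
i=1 j=2: A[i]=4<=B[j]=6 take 4, i++
i=2 j=2: A[i]=11>B[j]=6 take 6, j++
i=2 j=3: A[i]=11<=B[j]=12 take 11, i++
i=3 j=3: A[i]=13>B[j]=12 take 12, j++
i=3 j=4: A[i]=13<=B[j]=18 take 13, i++
i=4 j=4: A[i]=21>B[j]=18 take 18, j++
i=4 j=5: A[i]=21>B[j]=20 take 20, j++
i=4 j=6: A[i]=21<=B[j]=22 take 21, i++
i=5 j=6: A[i]=23>B[j]=22 take 22, j++
i=5 j=7: A[i]=23<=B[j]=24 take 23, i++
i=6 j=7: A[i]=29>B[j]=24 take 24, j++
i=6 j=8: A[i]=29<=B[j]=32 take 29, i++
i=7 j=8: A[i]=37>B[j]=32 take 32, j++
i=7 j=9: A[i]=37<=B[j]=37 take 37, i++
i=8 j=9: A done, take B[j]=37, j++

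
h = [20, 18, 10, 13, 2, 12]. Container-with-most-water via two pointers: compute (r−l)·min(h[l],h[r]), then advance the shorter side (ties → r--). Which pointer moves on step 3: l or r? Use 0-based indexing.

r

l=0 r=5: min(20,12)*5=60 best=60 *, r--
l=0 r=4: min(20,2)*4=8 best=60, r--
l=0 r=3: min(20,13)*3=39 best=60, r--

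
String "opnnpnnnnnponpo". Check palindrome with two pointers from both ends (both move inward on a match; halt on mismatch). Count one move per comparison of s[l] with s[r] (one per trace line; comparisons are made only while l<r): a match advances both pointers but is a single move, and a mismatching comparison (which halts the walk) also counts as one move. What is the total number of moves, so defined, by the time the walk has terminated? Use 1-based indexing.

4 moves

l=1 r=15: 'o'=='o', l++,r--
l=2 r=14: 'p'=='p', l++,r--
l=3 r=13: 'n'=='n', l++,r--
l=4 r=12: 'n'!='o', stop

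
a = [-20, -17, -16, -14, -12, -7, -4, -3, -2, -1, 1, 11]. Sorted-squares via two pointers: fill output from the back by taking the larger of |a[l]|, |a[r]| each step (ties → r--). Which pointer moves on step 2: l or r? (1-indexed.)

l

l=1 r=12: |-20|>|11| out[12]=400, l++
l=2 r=12: |-17|>|11| out[11]=289, l++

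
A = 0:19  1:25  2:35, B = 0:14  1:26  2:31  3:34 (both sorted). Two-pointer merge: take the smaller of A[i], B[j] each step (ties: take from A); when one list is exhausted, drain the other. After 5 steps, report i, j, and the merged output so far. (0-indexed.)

i=0 j=0: A[i]=19>B[j]=14 take 14, j++
i=0 j=1: A[i]=19<=B[j]=26 take 19, i++
i=1 j=1: A[i]=25<=B[j]=26 take 25, i++
i=2 j=1: A[i]=35>B[j]=26 take 26, j++
i=2 j=2: A[i]=35>B[j]=31 take 31, j++

i=2, j=3, merged so far=[14, 19, 25, 26, 31]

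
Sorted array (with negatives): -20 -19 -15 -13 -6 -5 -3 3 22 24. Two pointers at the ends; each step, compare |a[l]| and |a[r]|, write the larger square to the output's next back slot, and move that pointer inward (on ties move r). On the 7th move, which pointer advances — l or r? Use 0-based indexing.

[0,9] |-20|<=|24| out[9]=576 → r--
[0,8] |-20|<=|22| out[8]=484 → r--
[0,7] |-20|>|3| out[7]=400 → l++
[1,7] |-19|>|3| out[6]=361 → l++
[2,7] |-15|>|3| out[5]=225 → l++
[3,7] |-13|>|3| out[4]=169 → l++
[4,7] |-6|>|3| out[3]=36 → l++

l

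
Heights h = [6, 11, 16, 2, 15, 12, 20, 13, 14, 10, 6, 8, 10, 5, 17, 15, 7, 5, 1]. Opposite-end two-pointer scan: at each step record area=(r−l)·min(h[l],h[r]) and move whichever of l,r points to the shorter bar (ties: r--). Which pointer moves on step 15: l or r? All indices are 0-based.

r

[0,18] min(6,1)*18=18 best=18 * → r--
[0,17] min(6,5)*17=85 best=85 * → r--
[0,16] min(6,7)*16=96 best=96 * → l++
[1,16] min(11,7)*15=105 best=105 * → r--
[1,15] min(11,15)*14=154 best=154 * → l++
[2,15] min(16,15)*13=195 best=195 * → r--
[2,14] min(16,17)*12=192 best=195 → l++
[3,14] min(2,17)*11=22 best=195 → l++
[4,14] min(15,17)*10=150 best=195 → l++
[5,14] min(12,17)*9=108 best=195 → l++
[6,14] min(20,17)*8=136 best=195 → r--
[6,13] min(20,5)*7=35 best=195 → r--
[6,12] min(20,10)*6=60 best=195 → r--
[6,11] min(20,8)*5=40 best=195 → r--
[6,10] min(20,6)*4=24 best=195 → r--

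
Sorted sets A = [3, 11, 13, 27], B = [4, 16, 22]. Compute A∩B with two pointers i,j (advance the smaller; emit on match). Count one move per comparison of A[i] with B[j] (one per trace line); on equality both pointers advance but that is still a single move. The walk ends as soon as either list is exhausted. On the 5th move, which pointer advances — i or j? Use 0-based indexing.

[i=0,j=0] 3<4 → i++
[i=1,j=0] 11>4 → j++
[i=1,j=1] 11<16 → i++
[i=2,j=1] 13<16 → i++
[i=3,j=1] 27>16 → j++

j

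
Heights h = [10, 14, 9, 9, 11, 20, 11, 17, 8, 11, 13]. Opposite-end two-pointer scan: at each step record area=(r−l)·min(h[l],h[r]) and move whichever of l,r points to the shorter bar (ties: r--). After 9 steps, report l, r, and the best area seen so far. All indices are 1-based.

l=1 r=11: min(10,13)*10=100 best=100 *, l++
l=2 r=11: min(14,13)*9=117 best=117 *, r--
l=2 r=10: min(14,11)*8=88 best=117, r--
l=2 r=9: min(14,8)*7=56 best=117, r--
l=2 r=8: min(14,17)*6=84 best=117, l++
l=3 r=8: min(9,17)*5=45 best=117, l++
l=4 r=8: min(9,17)*4=36 best=117, l++
l=5 r=8: min(11,17)*3=33 best=117, l++
l=6 r=8: min(20,17)*2=34 best=117, r--

l=6, r=7, best area=117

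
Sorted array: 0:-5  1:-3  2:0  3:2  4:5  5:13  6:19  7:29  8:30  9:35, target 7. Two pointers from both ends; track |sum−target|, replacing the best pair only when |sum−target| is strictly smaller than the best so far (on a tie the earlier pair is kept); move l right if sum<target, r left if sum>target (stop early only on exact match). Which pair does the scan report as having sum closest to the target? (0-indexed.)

[0,9] -5+35=30 d=23 * → r--
[0,8] -5+30=25 d=18 * → r--
[0,7] -5+29=24 d=17 * → r--
[0,6] -5+19=14 d=7 * → r--
[0,5] -5+13=8 d=1 * → r--
[0,4] -5+5=0 d=7 → l++
[1,4] -3+5=2 d=5 → l++
[2,4] 0+5=5 d=2 → l++
[3,4] 2+5=7 d=0 * → stop

pair (2, 5) with sum 7 (|Δ|=0)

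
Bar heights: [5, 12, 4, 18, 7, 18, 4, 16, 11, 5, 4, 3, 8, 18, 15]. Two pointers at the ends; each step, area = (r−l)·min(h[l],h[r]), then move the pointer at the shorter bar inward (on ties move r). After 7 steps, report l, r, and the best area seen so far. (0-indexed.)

l=0 r=14: min(5,15)*14=70 best=70 *, l++
l=1 r=14: min(12,15)*13=156 best=156 *, l++
l=2 r=14: min(4,15)*12=48 best=156, l++
l=3 r=14: min(18,15)*11=165 best=165 *, r--
l=3 r=13: min(18,18)*10=180 best=180 *, r--
l=3 r=12: min(18,8)*9=72 best=180, r--
l=3 r=11: min(18,3)*8=24 best=180, r--

l=3, r=10, best area=180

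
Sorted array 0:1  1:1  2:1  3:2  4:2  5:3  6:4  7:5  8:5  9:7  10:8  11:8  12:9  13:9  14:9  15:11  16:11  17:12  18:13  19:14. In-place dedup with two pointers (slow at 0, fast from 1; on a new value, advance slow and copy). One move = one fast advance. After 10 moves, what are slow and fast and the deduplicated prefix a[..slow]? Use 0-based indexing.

slow=6, fast=11, prefix=[1, 2, 3, 4, 5, 7, 8]

slow=0 fast=1: a[fast]=1=a[slow] dup, fast++
slow=0 fast=2: a[fast]=1=a[slow] dup, fast++
slow=0 fast=3: a[fast]=2≠a[slow]=1 write a[1]=2, slow++,fast++
slow=1 fast=4: a[fast]=2=a[slow] dup, fast++
slow=1 fast=5: a[fast]=3≠a[slow]=2 write a[2]=3, slow++,fast++
slow=2 fast=6: a[fast]=4≠a[slow]=3 write a[3]=4, slow++,fast++
slow=3 fast=7: a[fast]=5≠a[slow]=4 write a[4]=5, slow++,fast++
slow=4 fast=8: a[fast]=5=a[slow] dup, fast++
slow=4 fast=9: a[fast]=7≠a[slow]=5 write a[5]=7, slow++,fast++
slow=5 fast=10: a[fast]=8≠a[slow]=7 write a[6]=8, slow++,fast++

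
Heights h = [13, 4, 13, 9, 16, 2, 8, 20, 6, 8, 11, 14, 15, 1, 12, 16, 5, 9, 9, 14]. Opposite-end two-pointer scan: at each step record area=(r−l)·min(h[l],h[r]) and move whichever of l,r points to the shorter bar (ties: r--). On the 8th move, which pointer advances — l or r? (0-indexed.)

r

l=0 r=19: min(13,14)*19=247 best=247 *, l++
l=1 r=19: min(4,14)*18=72 best=247, l++
l=2 r=19: min(13,14)*17=221 best=247, l++
l=3 r=19: min(9,14)*16=144 best=247, l++
l=4 r=19: min(16,14)*15=210 best=247, r--
l=4 r=18: min(16,9)*14=126 best=247, r--
l=4 r=17: min(16,9)*13=117 best=247, r--
l=4 r=16: min(16,5)*12=60 best=247, r--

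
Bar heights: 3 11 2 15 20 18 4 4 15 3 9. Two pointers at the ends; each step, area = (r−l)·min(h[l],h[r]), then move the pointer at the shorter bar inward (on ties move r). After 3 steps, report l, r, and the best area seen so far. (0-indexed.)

l=0 r=10: min(3,9)*10=30 best=30 *, l++
l=1 r=10: min(11,9)*9=81 best=81 *, r--
l=1 r=9: min(11,3)*8=24 best=81, r--

l=1, r=8, best area=81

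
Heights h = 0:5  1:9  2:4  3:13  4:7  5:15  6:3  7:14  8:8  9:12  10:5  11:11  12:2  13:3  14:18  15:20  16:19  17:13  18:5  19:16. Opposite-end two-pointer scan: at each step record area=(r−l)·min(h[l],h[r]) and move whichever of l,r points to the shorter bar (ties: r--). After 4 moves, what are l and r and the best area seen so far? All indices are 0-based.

l=4, r=19, best area=208

[0,19] min(5,16)*19=95 best=95 * → l++
[1,19] min(9,16)*18=162 best=162 * → l++
[2,19] min(4,16)*17=68 best=162 → l++
[3,19] min(13,16)*16=208 best=208 * → l++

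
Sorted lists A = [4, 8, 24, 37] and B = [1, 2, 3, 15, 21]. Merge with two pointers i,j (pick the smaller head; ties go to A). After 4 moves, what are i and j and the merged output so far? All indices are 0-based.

[i=0,j=0] A[i]=4>B[j]=1 take 1 → j++
[i=0,j=1] A[i]=4>B[j]=2 take 2 → j++
[i=0,j=2] A[i]=4>B[j]=3 take 3 → j++
[i=0,j=3] A[i]=4<=B[j]=15 take 4 → i++

i=1, j=3, merged so far=[1, 2, 3, 4]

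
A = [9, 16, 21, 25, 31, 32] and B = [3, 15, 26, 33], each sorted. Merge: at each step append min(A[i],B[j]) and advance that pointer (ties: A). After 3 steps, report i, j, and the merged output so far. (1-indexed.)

i=1 j=1: A[i]=9>B[j]=3 take 3, j++
i=1 j=2: A[i]=9<=B[j]=15 take 9, i++
i=2 j=2: A[i]=16>B[j]=15 take 15, j++

i=2, j=3, merged so far=[3, 9, 15]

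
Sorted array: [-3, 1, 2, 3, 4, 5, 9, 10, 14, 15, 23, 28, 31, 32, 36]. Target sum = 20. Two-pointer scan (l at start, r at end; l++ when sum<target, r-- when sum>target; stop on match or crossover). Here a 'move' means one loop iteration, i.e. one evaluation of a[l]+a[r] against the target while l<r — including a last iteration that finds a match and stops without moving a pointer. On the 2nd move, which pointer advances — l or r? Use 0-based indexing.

r

l=0 r=14: -3+36=33 >20, r--
l=0 r=13: -3+32=29 >20, r--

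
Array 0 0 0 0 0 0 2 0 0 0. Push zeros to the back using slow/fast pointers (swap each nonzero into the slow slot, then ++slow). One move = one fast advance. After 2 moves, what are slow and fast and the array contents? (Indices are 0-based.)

slow=0, fast=2, a=[0, 0, 0, 0, 0, 0, 2, 0, 0, 0]

slow=0 fast=0: a[fast]=0, fast++
slow=0 fast=1: a[fast]=0, fast++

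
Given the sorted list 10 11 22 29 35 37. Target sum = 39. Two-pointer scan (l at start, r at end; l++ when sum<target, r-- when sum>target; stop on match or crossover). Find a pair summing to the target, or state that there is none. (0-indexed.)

[0,5] 10+37=47 >39 → r--
[0,4] 10+35=45 >39 → r--
[0,3] 10+29=39 → found

(10, 29)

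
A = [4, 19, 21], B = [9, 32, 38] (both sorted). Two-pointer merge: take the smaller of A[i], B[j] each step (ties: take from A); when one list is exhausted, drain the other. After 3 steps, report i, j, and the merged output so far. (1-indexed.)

i=3, j=2, merged so far=[4, 9, 19]

i=1 j=1: A[i]=4<=B[j]=9 take 4, i++
i=2 j=1: A[i]=19>B[j]=9 take 9, j++
i=2 j=2: A[i]=19<=B[j]=32 take 19, i++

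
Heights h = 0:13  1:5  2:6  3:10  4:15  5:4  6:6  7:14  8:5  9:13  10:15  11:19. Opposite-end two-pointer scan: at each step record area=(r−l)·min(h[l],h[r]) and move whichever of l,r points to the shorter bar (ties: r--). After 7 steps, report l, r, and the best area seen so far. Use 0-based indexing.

l=0 r=11: min(13,19)*11=143 best=143 *, l++
l=1 r=11: min(5,19)*10=50 best=143, l++
l=2 r=11: min(6,19)*9=54 best=143, l++
l=3 r=11: min(10,19)*8=80 best=143, l++
l=4 r=11: min(15,19)*7=105 best=143, l++
l=5 r=11: min(4,19)*6=24 best=143, l++
l=6 r=11: min(6,19)*5=30 best=143, l++

l=7, r=11, best area=143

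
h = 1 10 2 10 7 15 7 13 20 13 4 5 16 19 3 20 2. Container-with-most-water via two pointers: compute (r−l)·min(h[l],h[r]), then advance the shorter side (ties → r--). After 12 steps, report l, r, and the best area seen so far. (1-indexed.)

l=9, r=13, best area=150

[1,17] min(1,2)*16=16 best=16 * → l++
[2,17] min(10,2)*15=30 best=30 * → r--
[2,16] min(10,20)*14=140 best=140 * → l++
[3,16] min(2,20)*13=26 best=140 → l++
[4,16] min(10,20)*12=120 best=140 → l++
[5,16] min(7,20)*11=77 best=140 → l++
[6,16] min(15,20)*10=150 best=150 * → l++
[7,16] min(7,20)*9=63 best=150 → l++
[8,16] min(13,20)*8=104 best=150 → l++
[9,16] min(20,20)*7=140 best=150 → r--
[9,15] min(20,3)*6=18 best=150 → r--
[9,14] min(20,19)*5=95 best=150 → r--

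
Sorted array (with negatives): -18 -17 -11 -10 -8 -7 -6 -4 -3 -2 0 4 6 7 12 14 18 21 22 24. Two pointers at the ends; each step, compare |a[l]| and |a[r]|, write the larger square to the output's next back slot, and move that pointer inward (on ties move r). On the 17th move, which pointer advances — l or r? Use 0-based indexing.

[0,19] |-18|<=|24| out[19]=576 → r--
[0,18] |-18|<=|22| out[18]=484 → r--
[0,17] |-18|<=|21| out[17]=441 → r--
[0,16] |-18|<=|18| out[16]=324 → r--
[0,15] |-18|>|14| out[15]=324 → l++
[1,15] |-17|>|14| out[14]=289 → l++
[2,15] |-11|<=|14| out[13]=196 → r--
[2,14] |-11|<=|12| out[12]=144 → r--
[2,13] |-11|>|7| out[11]=121 → l++
[3,13] |-10|>|7| out[10]=100 → l++
[4,13] |-8|>|7| out[9]=64 → l++
[5,13] |-7|<=|7| out[8]=49 → r--
[5,12] |-7|>|6| out[7]=49 → l++
[6,12] |-6|<=|6| out[6]=36 → r--
[6,11] |-6|>|4| out[5]=36 → l++
[7,11] |-4|<=|4| out[4]=16 → r--
[7,10] |-4|>|0| out[3]=16 → l++

l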